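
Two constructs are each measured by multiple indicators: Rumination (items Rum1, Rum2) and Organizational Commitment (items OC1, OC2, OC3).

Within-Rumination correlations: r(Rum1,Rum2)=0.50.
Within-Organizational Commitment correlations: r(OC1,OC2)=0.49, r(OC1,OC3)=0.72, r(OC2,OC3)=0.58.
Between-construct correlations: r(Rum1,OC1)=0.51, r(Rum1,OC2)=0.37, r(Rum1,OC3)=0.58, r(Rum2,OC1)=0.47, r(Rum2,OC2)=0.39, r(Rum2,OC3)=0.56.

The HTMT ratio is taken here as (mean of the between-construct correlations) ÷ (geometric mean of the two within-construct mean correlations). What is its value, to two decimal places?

Mean between = 2.88/6 = 0.4800.
Mean within-Rum = 0.50/1 = 0.5000; mean within-OC = 1.79/3 = 0.5967.
Geometric mean = √(0.5000 × 0.5967) = 0.5462.
HTMT = 0.4800 / 0.5462 = 0.88.

0.88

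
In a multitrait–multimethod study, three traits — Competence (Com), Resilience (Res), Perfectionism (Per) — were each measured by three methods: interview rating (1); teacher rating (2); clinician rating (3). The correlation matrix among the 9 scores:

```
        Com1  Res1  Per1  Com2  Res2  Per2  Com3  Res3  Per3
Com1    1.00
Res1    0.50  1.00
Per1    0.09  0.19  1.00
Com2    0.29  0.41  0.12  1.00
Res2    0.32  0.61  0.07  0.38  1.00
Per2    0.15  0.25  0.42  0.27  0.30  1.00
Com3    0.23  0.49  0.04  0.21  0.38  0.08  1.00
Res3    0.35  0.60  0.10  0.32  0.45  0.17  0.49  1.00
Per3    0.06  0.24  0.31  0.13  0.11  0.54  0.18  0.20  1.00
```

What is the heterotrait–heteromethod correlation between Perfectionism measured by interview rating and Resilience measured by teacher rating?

Different traits and methods: r(Per1, Res2) = 0.07.

0.07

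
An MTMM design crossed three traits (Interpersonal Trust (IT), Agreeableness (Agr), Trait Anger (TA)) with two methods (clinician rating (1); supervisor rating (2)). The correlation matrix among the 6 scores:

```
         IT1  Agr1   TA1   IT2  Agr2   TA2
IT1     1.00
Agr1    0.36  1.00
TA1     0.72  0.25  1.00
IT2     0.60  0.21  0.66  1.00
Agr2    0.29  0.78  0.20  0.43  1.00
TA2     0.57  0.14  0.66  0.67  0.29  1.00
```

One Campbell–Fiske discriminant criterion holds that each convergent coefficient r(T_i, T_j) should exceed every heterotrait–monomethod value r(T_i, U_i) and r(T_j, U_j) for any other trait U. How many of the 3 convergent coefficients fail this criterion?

2

Each convergent coefficient versus the relevant comparison correlations:
IT (methods 1·2): 0.60 vs {0.36, 0.43, 0.72, 0.67} → fail.
Agr (methods 1·2): 0.78 vs {0.36, 0.43, 0.25, 0.29} → pass.
TA (methods 1·2): 0.66 vs {0.72, 0.67, 0.25, 0.29} → fail.
2 of 3 fail.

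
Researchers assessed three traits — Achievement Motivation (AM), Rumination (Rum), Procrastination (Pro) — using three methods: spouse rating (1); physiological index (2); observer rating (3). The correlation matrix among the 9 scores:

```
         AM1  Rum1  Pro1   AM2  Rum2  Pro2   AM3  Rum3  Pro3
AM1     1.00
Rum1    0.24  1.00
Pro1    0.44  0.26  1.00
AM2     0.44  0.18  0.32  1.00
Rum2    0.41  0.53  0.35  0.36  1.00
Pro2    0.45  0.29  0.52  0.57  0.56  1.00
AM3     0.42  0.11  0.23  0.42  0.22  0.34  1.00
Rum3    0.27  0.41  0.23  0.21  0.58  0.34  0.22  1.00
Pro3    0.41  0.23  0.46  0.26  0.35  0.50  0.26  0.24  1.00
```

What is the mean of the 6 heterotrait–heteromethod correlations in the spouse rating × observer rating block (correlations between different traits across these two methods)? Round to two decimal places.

0.25

HTHM values (method 1 × method 3): 0.27, 0.41, 0.11, 0.23, 0.23, 0.23; mean = 1.48/6 = 0.25.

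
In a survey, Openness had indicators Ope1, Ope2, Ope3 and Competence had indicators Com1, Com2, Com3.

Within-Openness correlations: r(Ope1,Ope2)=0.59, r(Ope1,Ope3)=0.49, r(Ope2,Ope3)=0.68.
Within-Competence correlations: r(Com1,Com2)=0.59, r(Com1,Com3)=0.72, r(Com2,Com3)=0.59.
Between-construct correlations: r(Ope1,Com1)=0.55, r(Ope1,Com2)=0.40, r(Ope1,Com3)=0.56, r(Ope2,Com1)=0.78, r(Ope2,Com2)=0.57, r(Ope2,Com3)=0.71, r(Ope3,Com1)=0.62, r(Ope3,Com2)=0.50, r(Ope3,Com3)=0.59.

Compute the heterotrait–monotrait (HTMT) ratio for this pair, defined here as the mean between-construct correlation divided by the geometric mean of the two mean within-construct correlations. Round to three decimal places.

Mean heterotrait r = 5.28/9 = 0.5867.
Mean within-Ope = 1.76/3 = 0.5867; mean within-Com = 1.90/3 = 0.6333.
Geometric mean = √(0.5867 × 0.6333) = 0.6096.
HTMT = 0.5867 / 0.6096 = 0.962.

0.962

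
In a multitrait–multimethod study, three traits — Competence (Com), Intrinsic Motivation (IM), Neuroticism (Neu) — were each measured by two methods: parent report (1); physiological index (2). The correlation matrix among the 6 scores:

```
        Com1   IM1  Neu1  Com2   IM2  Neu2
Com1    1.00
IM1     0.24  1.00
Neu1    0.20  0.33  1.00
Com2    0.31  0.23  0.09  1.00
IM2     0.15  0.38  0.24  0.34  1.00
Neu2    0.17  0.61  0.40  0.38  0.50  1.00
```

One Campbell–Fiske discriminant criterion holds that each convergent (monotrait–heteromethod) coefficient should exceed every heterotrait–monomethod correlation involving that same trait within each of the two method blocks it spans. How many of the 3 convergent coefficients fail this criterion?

3

Each convergent coefficient versus the relevant comparison correlations:
Com (methods 1·2): 0.31 vs {0.24, 0.34, 0.20, 0.38} → fail.
IM (methods 1·2): 0.38 vs {0.24, 0.34, 0.33, 0.50} → fail.
Neu (methods 1·2): 0.40 vs {0.20, 0.38, 0.33, 0.50} → fail.
3 of 3 fail.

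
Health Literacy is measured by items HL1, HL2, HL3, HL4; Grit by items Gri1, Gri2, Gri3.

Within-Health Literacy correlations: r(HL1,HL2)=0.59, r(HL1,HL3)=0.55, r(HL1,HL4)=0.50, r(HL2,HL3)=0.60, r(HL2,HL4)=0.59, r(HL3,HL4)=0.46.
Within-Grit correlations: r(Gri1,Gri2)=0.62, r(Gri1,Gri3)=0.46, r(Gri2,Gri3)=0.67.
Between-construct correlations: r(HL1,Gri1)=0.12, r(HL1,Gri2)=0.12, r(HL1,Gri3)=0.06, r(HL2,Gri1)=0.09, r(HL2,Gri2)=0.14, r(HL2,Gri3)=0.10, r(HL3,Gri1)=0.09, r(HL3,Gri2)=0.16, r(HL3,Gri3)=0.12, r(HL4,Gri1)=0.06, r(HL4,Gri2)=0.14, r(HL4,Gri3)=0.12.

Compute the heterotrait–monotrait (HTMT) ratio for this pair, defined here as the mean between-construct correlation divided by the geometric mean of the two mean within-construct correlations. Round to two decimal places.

0.19

Mean heterotrait r = 1.32/12 = 0.1100.
Mean within-HL = 3.29/6 = 0.5483; mean within-Gri = 1.75/3 = 0.5833.
Geometric mean = √(0.5483 × 0.5833) = 0.5655.
HTMT = 0.1100 / 0.5655 = 0.19.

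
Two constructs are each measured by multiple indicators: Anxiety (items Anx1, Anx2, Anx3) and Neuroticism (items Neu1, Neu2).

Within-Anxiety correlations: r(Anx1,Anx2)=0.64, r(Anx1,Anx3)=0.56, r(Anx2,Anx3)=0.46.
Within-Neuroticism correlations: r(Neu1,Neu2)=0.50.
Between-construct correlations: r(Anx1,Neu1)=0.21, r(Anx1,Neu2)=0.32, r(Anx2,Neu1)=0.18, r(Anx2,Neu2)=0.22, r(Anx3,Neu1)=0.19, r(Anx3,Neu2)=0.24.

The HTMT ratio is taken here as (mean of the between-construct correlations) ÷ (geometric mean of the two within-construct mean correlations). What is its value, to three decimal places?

Mean heterotrait r = 1.36/6 = 0.2267.
Mean within-Anx = 1.66/3 = 0.5533; mean within-Neu = 0.50/1 = 0.5000.
Geometric mean = √(0.5533 × 0.5000) = 0.5260.
HTMT = 0.2267 / 0.5260 = 0.431.

0.431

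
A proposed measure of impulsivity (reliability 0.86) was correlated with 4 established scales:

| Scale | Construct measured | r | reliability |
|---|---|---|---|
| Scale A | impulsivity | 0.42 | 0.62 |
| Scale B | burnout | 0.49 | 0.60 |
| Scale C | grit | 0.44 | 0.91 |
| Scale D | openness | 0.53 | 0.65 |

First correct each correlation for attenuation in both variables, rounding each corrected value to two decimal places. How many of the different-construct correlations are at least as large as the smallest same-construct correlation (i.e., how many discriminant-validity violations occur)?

2

Disattenuated r (r / √(r_scale · r_new)):
  Scale A (conv): 0.42 / √(0.62·0.86) = 0.58
  Scale B (disc): 0.49 / √(0.60·0.86) = 0.68
  Scale C (disc): 0.44 / √(0.91·0.86) = 0.50
  Scale D (disc): 0.53 / √(0.65·0.86) = 0.71
Smallest convergent = 0.58. Discriminant values: 0.68, 0.50, 0.71; count ≥ 0.58 → 2.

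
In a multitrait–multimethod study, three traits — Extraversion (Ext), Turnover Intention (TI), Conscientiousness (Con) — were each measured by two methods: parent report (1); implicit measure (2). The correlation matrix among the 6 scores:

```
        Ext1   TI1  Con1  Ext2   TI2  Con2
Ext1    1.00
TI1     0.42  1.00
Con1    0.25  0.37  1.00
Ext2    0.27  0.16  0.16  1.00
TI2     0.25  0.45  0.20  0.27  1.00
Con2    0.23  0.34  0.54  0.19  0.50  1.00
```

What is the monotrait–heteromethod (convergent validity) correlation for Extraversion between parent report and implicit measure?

Same trait (Ext), different methods: r(Ext1, Ext2) = 0.27.

0.27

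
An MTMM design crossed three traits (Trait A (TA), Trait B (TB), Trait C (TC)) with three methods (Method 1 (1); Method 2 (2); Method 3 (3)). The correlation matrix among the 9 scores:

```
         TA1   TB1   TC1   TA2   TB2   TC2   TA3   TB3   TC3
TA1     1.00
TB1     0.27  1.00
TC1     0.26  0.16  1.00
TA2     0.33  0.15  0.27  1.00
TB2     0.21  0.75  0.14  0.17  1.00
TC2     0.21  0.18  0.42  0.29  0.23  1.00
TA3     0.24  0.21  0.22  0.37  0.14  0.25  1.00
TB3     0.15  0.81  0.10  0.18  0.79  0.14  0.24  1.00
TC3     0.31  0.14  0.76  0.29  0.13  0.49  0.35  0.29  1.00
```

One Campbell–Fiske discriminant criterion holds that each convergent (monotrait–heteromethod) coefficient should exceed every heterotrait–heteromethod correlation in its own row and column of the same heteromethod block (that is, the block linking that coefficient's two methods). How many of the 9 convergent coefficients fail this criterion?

Convergent coefficients and their comparison sets:
TA (methods 1·2): 0.33 vs {0.21, 0.15, 0.21, 0.27} → pass.
TA (methods 1·3): 0.24 vs {0.15, 0.21, 0.31, 0.22} → fail.
TA (methods 2·3): 0.37 vs {0.18, 0.14, 0.29, 0.25} → pass.
TB (methods 1·2): 0.75 vs {0.15, 0.21, 0.18, 0.14} → pass.
TB (methods 1·3): 0.81 vs {0.21, 0.15, 0.14, 0.10} → pass.
TB (methods 2·3): 0.79 vs {0.14, 0.18, 0.13, 0.14} → pass.
TC (methods 1·2): 0.42 vs {0.27, 0.21, 0.14, 0.18} → pass.
TC (methods 1·3): 0.76 vs {0.22, 0.31, 0.10, 0.14} → pass.
TC (methods 2·3): 0.49 vs {0.25, 0.29, 0.14, 0.13} → pass.
1 of 9 fail.

1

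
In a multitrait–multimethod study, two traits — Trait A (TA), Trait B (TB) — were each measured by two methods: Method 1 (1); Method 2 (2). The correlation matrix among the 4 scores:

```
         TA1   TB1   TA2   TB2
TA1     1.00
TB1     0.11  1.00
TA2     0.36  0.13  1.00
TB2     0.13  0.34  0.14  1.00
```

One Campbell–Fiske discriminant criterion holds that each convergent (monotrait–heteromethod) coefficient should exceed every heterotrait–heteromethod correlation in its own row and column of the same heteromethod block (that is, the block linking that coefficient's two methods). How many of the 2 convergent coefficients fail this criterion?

Convergent coefficients and their comparison sets:
TA (methods 1·2): 0.36 vs {0.13, 0.13} → pass.
TB (methods 1·2): 0.34 vs {0.13, 0.13} → pass.
0 of 2 fail.

0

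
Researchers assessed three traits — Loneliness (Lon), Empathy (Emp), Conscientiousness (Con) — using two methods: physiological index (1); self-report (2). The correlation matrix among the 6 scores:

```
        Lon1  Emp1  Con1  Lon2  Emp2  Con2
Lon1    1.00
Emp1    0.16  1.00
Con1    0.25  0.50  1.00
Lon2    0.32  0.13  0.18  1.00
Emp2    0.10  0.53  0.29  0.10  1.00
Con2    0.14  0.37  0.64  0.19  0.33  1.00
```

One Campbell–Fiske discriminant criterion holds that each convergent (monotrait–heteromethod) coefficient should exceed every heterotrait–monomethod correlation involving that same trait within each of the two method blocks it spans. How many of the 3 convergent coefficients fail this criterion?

Each convergent coefficient versus the relevant comparison correlations:
Lon (methods 1·2): 0.32 vs {0.16, 0.10, 0.25, 0.19} → pass.
Emp (methods 1·2): 0.53 vs {0.16, 0.10, 0.50, 0.33} → pass.
Con (methods 1·2): 0.64 vs {0.25, 0.19, 0.50, 0.33} → pass.
0 of 3 fail.

0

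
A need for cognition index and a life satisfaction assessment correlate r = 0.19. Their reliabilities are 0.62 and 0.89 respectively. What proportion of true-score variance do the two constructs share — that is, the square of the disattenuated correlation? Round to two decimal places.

0.07

Disattenuated r = 0.19 / √(0.62 × 0.89) = 0.19 / 0.7428 = 0.2558.
Shared true-score variance = 0.2558² = 0.0654 ≈ 0.07.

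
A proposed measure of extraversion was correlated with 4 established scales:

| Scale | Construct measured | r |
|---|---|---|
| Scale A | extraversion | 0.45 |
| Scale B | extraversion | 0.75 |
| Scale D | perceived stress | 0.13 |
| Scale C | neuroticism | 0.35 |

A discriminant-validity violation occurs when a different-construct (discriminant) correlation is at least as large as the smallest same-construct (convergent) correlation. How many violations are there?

0

Convergent (same construct = extraversion): Scale A, Scale B.
Smallest convergent = 0.45. Discriminant values: 0.13, 0.35; count ≥ 0.45 → 0.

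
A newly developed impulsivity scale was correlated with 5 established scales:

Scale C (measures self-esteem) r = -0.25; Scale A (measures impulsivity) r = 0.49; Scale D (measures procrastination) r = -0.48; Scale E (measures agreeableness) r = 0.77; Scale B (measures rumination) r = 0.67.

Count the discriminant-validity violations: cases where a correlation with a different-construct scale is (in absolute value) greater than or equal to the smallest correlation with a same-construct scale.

Convergent (same construct = impulsivity): Scale A.
Smallest convergent = 0.49. Discriminant |r|: 0.25, 0.48, 0.77, 0.67; count ≥ 0.49 → 2.

2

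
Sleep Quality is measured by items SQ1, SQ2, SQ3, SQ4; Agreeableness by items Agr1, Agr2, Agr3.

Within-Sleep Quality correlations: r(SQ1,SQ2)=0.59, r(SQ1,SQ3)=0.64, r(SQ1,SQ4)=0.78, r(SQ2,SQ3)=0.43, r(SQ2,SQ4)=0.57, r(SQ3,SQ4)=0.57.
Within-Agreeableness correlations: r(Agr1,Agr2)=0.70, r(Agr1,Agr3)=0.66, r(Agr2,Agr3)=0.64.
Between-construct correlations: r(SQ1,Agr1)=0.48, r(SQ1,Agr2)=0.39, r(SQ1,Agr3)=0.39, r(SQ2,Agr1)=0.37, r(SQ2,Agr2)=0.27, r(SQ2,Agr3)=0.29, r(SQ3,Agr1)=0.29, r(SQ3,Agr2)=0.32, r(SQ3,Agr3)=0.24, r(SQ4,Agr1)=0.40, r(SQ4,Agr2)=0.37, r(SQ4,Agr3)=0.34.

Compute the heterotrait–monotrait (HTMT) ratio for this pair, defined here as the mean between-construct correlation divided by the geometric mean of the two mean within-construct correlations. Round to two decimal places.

0.55

Mean heterotrait r = 4.15/12 = 0.3458.
Mean within-SQ = 3.58/6 = 0.5967; mean within-Agr = 2.00/3 = 0.6667.
Geometric mean = √(0.5967 × 0.6667) = 0.6307.
HTMT = 0.3458 / 0.6307 = 0.55.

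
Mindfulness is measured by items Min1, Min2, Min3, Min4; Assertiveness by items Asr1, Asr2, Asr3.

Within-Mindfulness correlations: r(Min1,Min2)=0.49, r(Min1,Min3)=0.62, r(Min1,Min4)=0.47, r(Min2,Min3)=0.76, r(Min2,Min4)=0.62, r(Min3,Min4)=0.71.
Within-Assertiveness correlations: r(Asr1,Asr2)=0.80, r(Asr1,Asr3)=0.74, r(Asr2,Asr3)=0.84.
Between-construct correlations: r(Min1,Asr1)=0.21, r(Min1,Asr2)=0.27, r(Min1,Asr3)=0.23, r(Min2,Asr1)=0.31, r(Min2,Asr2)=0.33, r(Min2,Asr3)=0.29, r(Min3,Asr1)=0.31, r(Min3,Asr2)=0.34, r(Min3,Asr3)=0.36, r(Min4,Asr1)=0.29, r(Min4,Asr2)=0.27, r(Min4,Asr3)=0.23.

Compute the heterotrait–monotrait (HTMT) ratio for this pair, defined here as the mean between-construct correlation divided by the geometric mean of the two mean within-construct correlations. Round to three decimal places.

Mean heterotrait r = 3.44/12 = 0.2867.
Mean within-Min = 3.67/6 = 0.6117; mean within-Asr = 2.38/3 = 0.7933.
Geometric mean = √(0.6117 × 0.7933) = 0.6966.
HTMT = 0.2867 / 0.6966 = 0.412.

0.412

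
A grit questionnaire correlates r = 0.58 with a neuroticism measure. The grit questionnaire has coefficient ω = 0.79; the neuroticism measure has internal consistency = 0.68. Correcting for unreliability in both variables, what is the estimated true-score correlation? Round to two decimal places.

r_true = r_obs / √(r_xx · r_yy) = 0.58 / √(0.79 × 0.68) = 0.58 / √0.5372 = 0.58 / 0.7329 ≈ 0.79.

0.79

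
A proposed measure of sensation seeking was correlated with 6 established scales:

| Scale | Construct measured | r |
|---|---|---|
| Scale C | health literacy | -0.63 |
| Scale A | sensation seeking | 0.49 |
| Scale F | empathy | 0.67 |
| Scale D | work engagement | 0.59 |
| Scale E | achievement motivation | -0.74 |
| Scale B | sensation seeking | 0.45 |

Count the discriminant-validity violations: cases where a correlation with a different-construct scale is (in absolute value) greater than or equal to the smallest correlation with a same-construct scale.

Convergent (same construct = sensation seeking): Scale A, Scale B.
Smallest convergent = 0.45. Discriminant |r|: 0.63, 0.67, 0.59, 0.74; count ≥ 0.45 → 4.

4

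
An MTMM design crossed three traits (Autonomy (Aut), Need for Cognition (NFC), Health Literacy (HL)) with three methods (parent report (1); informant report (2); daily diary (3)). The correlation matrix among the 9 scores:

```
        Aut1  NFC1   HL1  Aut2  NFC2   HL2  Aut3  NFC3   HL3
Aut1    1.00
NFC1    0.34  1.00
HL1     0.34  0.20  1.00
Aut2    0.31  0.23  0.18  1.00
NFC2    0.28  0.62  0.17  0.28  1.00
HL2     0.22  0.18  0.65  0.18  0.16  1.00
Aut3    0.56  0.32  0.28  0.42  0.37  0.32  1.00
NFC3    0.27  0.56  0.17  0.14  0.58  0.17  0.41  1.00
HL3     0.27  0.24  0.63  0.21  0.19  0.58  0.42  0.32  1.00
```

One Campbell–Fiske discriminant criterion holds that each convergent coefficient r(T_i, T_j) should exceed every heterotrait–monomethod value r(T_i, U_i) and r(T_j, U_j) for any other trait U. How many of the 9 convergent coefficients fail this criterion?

2

Convergent coefficients and their comparison sets:
Aut (methods 1·2): 0.31 vs {0.34, 0.28, 0.34, 0.18} → fail.
Aut (methods 1·3): 0.56 vs {0.34, 0.41, 0.34, 0.42} → pass.
Aut (methods 2·3): 0.42 vs {0.28, 0.41, 0.18, 0.42} → fail.
NFC (methods 1·2): 0.62 vs {0.34, 0.28, 0.20, 0.16} → pass.
NFC (methods 1·3): 0.56 vs {0.34, 0.41, 0.20, 0.32} → pass.
NFC (methods 2·3): 0.58 vs {0.28, 0.41, 0.16, 0.32} → pass.
HL (methods 1·2): 0.65 vs {0.34, 0.18, 0.20, 0.16} → pass.
HL (methods 1·3): 0.63 vs {0.34, 0.42, 0.20, 0.32} → pass.
HL (methods 2·3): 0.58 vs {0.18, 0.42, 0.16, 0.32} → pass.
2 of 9 fail.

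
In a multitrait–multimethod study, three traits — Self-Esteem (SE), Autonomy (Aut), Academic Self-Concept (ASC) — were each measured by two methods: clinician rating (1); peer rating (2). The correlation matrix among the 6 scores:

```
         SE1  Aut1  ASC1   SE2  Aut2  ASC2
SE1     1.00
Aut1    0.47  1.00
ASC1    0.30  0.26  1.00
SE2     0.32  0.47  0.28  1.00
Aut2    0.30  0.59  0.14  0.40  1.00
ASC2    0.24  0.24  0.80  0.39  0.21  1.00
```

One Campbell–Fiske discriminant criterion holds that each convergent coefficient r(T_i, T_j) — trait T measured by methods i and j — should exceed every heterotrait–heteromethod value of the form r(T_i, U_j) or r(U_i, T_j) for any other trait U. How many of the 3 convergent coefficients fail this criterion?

1

Each convergent coefficient versus the relevant comparison correlations:
SE (methods 1·2): 0.32 vs {0.30, 0.47, 0.24, 0.28} → fail.
Aut (methods 1·2): 0.59 vs {0.47, 0.30, 0.24, 0.14} → pass.
ASC (methods 1·2): 0.80 vs {0.28, 0.24, 0.14, 0.24} → pass.
1 of 3 fail.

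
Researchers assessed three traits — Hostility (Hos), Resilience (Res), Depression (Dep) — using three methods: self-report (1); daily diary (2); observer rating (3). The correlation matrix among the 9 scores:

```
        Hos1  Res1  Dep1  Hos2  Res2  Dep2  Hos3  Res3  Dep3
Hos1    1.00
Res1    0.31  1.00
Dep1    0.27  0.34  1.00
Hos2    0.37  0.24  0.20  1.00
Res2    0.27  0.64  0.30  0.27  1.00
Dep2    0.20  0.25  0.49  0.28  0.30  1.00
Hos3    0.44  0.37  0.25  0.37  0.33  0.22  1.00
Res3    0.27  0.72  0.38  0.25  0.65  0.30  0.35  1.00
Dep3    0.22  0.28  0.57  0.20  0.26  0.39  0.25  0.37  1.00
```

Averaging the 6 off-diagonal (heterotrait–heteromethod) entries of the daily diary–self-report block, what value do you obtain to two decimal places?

0.24

HTHM values (method 2 × method 1): 0.24, 0.20, 0.27, 0.30, 0.20, 0.25; mean = 1.46/6 = 0.24.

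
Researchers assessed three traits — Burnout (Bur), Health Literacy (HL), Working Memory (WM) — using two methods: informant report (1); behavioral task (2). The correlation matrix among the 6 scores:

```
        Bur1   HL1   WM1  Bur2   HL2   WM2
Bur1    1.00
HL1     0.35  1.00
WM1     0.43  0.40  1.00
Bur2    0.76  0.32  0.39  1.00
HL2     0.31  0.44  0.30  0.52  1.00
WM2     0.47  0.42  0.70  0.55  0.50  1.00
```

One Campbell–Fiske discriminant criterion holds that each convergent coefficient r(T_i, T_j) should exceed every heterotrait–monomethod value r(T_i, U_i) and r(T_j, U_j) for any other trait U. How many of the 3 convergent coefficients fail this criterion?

Each convergent coefficient versus the relevant comparison correlations:
Bur (methods 1·2): 0.76 vs {0.35, 0.52, 0.43, 0.55} → pass.
HL (methods 1·2): 0.44 vs {0.35, 0.52, 0.40, 0.50} → fail.
WM (methods 1·2): 0.70 vs {0.43, 0.55, 0.40, 0.50} → pass.
1 of 3 fail.

1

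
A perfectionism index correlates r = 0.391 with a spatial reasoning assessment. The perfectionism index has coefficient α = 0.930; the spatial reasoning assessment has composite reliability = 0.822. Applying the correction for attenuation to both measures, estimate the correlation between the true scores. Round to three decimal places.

r_true = r_obs / √(r_xx · r_yy) = 0.391 / √(0.930 × 0.822) = 0.391 / √0.764460 = 0.391 / 0.8743 ≈ 0.447.

0.447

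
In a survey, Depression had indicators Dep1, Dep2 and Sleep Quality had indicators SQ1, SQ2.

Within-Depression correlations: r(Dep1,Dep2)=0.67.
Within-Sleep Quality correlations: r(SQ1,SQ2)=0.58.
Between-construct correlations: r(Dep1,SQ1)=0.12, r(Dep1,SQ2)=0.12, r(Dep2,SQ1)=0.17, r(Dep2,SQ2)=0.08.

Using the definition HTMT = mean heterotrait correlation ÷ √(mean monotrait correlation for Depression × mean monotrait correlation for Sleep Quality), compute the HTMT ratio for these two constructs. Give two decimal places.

0.20

Mean heterotrait r = 0.49/4 = 0.1225.
Mean within-Dep = 0.67/1 = 0.6700; mean within-SQ = 0.58/1 = 0.5800.
Geometric mean = √(0.6700 × 0.5800) = 0.6234.
HTMT = 0.1225 / 0.6234 = 0.20.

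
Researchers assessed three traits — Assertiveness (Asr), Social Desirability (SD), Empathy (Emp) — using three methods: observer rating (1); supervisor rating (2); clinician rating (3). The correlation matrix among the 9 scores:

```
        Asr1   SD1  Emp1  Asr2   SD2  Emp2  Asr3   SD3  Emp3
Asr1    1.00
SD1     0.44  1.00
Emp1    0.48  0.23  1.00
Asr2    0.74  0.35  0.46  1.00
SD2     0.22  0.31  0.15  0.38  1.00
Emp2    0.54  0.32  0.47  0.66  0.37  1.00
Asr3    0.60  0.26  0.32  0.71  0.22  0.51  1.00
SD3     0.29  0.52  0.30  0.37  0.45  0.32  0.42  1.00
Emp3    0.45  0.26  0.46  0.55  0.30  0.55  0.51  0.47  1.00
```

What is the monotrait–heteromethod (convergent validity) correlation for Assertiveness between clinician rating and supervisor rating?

Same trait (Asr), different methods: r(Asr3, Asr2) = 0.71.

0.71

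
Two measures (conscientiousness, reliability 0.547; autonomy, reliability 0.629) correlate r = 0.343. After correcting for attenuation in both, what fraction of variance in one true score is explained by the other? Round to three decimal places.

Disattenuated r = 0.343 / √(0.547 × 0.629) = 0.343 / 0.5866 = 0.5847.
Shared true-score variance = 0.5847² = 0.3419 ≈ 0.342.

0.342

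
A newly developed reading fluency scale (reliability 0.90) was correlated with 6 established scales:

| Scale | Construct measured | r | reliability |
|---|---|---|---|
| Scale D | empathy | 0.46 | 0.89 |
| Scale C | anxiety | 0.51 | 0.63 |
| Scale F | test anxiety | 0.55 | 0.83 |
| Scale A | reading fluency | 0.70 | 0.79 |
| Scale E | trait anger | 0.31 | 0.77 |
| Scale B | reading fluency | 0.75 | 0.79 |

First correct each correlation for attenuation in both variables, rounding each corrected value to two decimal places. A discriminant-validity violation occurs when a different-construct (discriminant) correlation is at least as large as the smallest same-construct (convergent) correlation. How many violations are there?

0

Disattenuated r (r / √(r_scale · r_new)):
  Scale D (disc): 0.46 / √(0.89·0.90) = 0.51
  Scale C (disc): 0.51 / √(0.63·0.90) = 0.68
  Scale F (disc): 0.55 / √(0.83·0.90) = 0.64
  Scale A (conv): 0.70 / √(0.79·0.90) = 0.83
  Scale E (disc): 0.31 / √(0.77·0.90) = 0.37
  Scale B (conv): 0.75 / √(0.79·0.90) = 0.89
Smallest convergent = 0.83. Discriminant values: 0.51, 0.68, 0.64, 0.37; count ≥ 0.83 → 0.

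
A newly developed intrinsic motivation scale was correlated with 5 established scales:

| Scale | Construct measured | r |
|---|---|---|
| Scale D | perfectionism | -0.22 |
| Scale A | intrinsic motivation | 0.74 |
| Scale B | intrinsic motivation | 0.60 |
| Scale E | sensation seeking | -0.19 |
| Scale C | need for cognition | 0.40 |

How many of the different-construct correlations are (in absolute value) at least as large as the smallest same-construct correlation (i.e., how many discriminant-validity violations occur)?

Convergent (same construct = intrinsic motivation): Scale A, Scale B.
Smallest convergent = 0.60. Discriminant |r|: 0.22, 0.19, 0.40; count ≥ 0.60 → 0.

0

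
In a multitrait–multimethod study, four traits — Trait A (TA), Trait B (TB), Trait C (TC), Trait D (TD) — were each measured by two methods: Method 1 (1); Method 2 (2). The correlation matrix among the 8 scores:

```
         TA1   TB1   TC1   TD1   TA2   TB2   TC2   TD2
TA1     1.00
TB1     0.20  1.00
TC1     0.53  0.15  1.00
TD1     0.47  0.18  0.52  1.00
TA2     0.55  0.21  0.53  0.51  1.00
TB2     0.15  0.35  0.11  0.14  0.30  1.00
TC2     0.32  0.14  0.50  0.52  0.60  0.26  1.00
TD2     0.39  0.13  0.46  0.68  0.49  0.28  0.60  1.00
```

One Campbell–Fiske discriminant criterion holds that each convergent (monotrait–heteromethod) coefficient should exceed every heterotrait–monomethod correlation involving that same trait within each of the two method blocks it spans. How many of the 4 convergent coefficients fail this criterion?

Each convergent coefficient versus the relevant comparison correlations:
TA (methods 1·2): 0.55 vs {0.20, 0.30, 0.53, 0.60, 0.47, 0.49} → fail.
TB (methods 1·2): 0.35 vs {0.20, 0.30, 0.15, 0.26, 0.18, 0.28} → pass.
TC (methods 1·2): 0.50 vs {0.53, 0.60, 0.15, 0.26, 0.52, 0.60} → fail.
TD (methods 1·2): 0.68 vs {0.47, 0.49, 0.18, 0.28, 0.52, 0.60} → pass.
2 of 4 fail.

2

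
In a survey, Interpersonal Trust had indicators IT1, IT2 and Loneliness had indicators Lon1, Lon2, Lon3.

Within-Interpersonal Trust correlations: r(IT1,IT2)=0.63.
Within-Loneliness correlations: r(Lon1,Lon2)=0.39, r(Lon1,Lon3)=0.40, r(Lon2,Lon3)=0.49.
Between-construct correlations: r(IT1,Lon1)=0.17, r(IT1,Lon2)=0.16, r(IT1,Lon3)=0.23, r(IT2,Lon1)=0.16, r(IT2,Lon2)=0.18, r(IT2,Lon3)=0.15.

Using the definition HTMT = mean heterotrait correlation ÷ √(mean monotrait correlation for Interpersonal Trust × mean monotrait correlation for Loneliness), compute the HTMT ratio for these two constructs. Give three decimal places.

Mean heterotrait r = 1.05/6 = 0.1750.
Mean within-IT = 0.63/1 = 0.6300; mean within-Lon = 1.28/3 = 0.4267.
Geometric mean = √(0.6300 × 0.4267) = 0.5185.
HTMT = 0.1750 / 0.5185 = 0.338.

0.338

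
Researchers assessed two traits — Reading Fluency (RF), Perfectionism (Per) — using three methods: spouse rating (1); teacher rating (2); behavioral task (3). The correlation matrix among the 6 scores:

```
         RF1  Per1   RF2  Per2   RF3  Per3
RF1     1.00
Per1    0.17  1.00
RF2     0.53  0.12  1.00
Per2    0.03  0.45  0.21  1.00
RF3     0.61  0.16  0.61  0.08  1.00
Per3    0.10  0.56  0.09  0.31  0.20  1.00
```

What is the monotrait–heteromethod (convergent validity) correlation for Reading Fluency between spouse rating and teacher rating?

0.53

Same trait (RF), different methods: r(RF1, RF2) = 0.53.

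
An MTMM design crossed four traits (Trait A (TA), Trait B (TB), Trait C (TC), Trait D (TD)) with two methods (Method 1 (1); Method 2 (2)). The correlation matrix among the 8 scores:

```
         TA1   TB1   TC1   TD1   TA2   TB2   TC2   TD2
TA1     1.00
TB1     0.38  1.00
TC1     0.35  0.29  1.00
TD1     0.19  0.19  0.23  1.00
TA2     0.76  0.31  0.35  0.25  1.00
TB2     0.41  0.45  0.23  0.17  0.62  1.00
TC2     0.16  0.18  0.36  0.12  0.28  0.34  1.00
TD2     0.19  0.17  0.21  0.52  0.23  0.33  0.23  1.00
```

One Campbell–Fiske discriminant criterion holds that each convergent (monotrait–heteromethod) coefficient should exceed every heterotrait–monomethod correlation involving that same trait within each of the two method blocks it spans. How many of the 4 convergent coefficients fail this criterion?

1

Convergent coefficients and their comparison sets:
TA (methods 1·2): 0.76 vs {0.38, 0.62, 0.35, 0.28, 0.19, 0.23} → pass.
TB (methods 1·2): 0.45 vs {0.38, 0.62, 0.29, 0.34, 0.19, 0.33} → fail.
TC (methods 1·2): 0.36 vs {0.35, 0.28, 0.29, 0.34, 0.23, 0.23} → pass.
TD (methods 1·2): 0.52 vs {0.19, 0.23, 0.19, 0.33, 0.23, 0.23} → pass.
1 of 4 fail.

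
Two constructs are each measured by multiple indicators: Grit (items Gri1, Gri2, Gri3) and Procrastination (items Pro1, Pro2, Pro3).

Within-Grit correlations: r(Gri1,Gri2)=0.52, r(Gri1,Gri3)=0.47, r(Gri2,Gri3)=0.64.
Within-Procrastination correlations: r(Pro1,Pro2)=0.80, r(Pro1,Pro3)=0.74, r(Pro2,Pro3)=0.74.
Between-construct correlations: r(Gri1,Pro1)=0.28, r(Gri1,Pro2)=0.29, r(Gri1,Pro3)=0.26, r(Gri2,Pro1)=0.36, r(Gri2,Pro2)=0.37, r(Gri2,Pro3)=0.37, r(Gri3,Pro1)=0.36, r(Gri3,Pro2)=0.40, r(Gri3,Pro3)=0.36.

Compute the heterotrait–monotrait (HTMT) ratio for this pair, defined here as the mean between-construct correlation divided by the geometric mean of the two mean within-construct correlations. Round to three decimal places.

0.527

Mean heterotrait r = 3.05/9 = 0.3389.
Mean within-Gri = 1.63/3 = 0.5433; mean within-Pro = 2.28/3 = 0.7600.
Geometric mean = √(0.5433 × 0.7600) = 0.6426.
HTMT = 0.3389 / 0.6426 = 0.527.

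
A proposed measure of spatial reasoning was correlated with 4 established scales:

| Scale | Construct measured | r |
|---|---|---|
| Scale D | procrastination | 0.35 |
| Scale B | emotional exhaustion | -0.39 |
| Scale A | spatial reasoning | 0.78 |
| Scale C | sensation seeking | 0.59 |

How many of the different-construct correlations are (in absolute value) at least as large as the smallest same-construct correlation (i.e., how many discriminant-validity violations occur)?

Convergent (same construct = spatial reasoning): Scale A.
Smallest convergent = 0.78. Discriminant |r|: 0.35, 0.39, 0.59; count ≥ 0.78 → 0.

0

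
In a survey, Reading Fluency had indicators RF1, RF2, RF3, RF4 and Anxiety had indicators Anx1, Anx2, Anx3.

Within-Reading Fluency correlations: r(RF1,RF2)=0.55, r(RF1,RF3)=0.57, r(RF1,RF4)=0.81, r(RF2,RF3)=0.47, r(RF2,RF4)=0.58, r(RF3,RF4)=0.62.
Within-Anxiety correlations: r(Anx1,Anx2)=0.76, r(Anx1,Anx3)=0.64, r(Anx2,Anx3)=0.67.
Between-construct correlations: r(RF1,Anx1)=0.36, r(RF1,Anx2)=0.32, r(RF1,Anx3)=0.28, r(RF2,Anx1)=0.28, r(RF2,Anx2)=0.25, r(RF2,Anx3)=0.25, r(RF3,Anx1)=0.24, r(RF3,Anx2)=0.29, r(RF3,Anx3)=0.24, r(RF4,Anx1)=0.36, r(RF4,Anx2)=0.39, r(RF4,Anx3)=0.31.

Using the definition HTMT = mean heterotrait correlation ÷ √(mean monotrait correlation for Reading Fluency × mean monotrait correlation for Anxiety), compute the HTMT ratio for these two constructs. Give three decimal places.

Mean heterotrait r = 3.57/12 = 0.2975.
Mean within-RF = 3.60/6 = 0.6000; mean within-Anx = 2.07/3 = 0.6900.
Geometric mean = √(0.6000 × 0.6900) = 0.6434.
HTMT = 0.2975 / 0.6434 = 0.462.

0.462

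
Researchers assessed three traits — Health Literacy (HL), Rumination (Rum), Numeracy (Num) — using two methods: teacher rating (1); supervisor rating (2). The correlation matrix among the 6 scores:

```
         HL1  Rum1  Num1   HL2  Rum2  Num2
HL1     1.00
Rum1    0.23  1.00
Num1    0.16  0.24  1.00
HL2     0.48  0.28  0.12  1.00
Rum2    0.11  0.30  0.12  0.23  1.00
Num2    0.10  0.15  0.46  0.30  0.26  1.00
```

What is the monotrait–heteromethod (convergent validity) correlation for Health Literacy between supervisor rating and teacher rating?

0.48

Same trait (HL), different methods: r(HL2, HL1) = 0.48.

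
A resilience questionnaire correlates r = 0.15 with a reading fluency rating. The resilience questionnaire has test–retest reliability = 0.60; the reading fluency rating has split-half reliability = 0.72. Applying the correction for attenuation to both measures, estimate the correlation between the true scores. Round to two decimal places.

r_true = r_obs / √(r_xx · r_yy) = 0.15 / √(0.60 × 0.72) = 0.15 / √0.4320 = 0.15 / 0.6573 ≈ 0.23.

0.23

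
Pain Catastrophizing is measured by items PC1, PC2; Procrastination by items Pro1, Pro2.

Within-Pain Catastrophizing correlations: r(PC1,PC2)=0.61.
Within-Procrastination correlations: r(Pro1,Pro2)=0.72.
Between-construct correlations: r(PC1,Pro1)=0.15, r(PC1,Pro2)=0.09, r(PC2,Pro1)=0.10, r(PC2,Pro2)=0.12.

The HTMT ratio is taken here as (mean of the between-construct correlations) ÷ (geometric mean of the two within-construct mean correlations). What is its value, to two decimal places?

0.17

Mean between = 0.46/4 = 0.1150.
Mean within-PC = 0.61/1 = 0.6100; mean within-Pro = 0.72/1 = 0.7200.
Geometric mean = √(0.6100 × 0.7200) = 0.6627.
HTMT = 0.1150 / 0.6627 = 0.17.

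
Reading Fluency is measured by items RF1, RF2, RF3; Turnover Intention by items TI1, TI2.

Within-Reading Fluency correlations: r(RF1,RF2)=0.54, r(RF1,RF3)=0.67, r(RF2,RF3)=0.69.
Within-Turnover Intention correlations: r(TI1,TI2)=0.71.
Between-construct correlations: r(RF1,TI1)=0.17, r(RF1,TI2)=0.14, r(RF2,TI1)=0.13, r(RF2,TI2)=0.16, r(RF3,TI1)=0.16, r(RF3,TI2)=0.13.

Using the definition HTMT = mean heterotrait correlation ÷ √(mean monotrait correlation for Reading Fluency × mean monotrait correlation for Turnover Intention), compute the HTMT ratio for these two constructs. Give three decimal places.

0.221

Mean heterotrait r = 0.89/6 = 0.1483.
Mean within-RF = 1.90/3 = 0.6333; mean within-TI = 0.71/1 = 0.7100.
Geometric mean = √(0.6333 × 0.7100) = 0.6706.
HTMT = 0.1483 / 0.6706 = 0.221.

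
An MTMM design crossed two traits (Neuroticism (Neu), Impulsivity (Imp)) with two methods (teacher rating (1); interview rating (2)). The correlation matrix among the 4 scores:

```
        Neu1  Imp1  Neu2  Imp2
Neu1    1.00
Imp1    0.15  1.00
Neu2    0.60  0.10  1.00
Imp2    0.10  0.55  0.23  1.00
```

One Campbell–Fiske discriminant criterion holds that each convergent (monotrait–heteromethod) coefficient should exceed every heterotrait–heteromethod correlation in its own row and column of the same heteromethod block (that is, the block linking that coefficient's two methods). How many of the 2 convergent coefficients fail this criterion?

Checking each validity diagonal entry against its comparison values:
Neu (methods 1·2): 0.60 vs {0.10, 0.10} → pass.
Imp (methods 1·2): 0.55 vs {0.10, 0.10} → pass.
0 of 2 fail.

0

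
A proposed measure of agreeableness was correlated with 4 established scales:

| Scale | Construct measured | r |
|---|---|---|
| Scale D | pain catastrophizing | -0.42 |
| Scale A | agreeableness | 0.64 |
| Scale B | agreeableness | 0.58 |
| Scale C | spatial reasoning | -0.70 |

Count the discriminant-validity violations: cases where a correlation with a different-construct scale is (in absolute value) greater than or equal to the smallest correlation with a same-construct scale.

Convergent (same construct = agreeableness): Scale A, Scale B.
Smallest convergent = 0.58. Discriminant |r|: 0.42, 0.70; count ≥ 0.58 → 1.

1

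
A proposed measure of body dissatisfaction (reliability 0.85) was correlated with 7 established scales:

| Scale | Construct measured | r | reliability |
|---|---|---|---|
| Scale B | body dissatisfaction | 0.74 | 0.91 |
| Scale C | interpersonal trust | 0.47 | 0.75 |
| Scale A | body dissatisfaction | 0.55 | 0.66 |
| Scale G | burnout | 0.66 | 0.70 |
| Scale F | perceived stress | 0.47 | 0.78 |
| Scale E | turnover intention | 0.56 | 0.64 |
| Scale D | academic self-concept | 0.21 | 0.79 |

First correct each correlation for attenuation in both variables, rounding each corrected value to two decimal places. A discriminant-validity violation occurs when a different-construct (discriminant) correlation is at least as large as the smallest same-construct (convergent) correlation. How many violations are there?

2

Disattenuated r (r / √(r_scale · r_new)):
  Scale B (conv): 0.74 / √(0.91·0.85) = 0.84
  Scale C (disc): 0.47 / √(0.75·0.85) = 0.59
  Scale A (conv): 0.55 / √(0.66·0.85) = 0.73
  Scale G (disc): 0.66 / √(0.70·0.85) = 0.86
  Scale F (disc): 0.47 / √(0.78·0.85) = 0.58
  Scale E (disc): 0.56 / √(0.64·0.85) = 0.76
  Scale D (disc): 0.21 / √(0.79·0.85) = 0.26
Smallest convergent = 0.73. Discriminant values: 0.59, 0.86, 0.58, 0.76, 0.26; count ≥ 0.73 → 2.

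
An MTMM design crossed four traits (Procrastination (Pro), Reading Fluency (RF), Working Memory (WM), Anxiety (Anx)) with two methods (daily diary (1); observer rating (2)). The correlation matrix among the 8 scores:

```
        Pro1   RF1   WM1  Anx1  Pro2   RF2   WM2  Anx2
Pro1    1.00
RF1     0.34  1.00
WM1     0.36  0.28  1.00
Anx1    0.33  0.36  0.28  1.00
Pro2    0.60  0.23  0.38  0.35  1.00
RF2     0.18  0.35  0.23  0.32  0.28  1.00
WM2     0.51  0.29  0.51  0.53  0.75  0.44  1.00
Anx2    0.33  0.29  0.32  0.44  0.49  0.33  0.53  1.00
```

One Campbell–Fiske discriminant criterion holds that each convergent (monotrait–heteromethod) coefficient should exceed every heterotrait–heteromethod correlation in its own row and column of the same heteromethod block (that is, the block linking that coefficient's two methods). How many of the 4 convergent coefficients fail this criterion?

Each convergent coefficient versus the relevant comparison correlations:
Pro (methods 1·2): 0.60 vs {0.18, 0.23, 0.51, 0.38, 0.33, 0.35} → pass.
RF (methods 1·2): 0.35 vs {0.23, 0.18, 0.29, 0.23, 0.29, 0.32} → pass.
WM (methods 1·2): 0.51 vs {0.38, 0.51, 0.23, 0.29, 0.32, 0.53} → fail.
Anx (methods 1·2): 0.44 vs {0.35, 0.33, 0.32, 0.29, 0.53, 0.32} → fail.
2 of 4 fail.

2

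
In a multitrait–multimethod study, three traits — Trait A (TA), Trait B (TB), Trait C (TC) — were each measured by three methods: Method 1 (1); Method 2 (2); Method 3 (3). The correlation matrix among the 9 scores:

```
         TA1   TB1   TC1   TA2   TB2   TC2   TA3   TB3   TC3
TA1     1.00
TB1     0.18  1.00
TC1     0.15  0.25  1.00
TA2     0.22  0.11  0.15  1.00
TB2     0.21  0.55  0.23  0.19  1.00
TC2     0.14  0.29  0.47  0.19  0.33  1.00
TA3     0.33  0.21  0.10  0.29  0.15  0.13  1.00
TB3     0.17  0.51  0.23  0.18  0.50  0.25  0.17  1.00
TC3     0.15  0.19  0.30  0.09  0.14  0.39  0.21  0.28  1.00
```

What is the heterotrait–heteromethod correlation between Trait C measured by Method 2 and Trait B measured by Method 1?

Different traits and methods: r(TC2, TB1) = 0.29.

0.29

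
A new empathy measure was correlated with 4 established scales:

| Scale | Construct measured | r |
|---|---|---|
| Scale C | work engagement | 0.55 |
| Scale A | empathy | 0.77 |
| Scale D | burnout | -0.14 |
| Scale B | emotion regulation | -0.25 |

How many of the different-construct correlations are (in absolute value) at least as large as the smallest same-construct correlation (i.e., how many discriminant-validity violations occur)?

Convergent (same construct = empathy): Scale A.
Smallest convergent = 0.77. Discriminant |r|: 0.55, 0.14, 0.25; count ≥ 0.77 → 0.

0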